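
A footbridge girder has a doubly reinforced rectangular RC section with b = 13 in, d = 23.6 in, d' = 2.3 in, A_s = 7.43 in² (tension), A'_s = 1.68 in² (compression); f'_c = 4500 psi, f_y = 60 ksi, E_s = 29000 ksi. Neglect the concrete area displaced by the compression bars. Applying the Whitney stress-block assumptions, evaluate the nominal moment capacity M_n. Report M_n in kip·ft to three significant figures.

M_n ≈ 758 kip·ft

Assume both steels yield.
a = (A_s − A'_s) f_y/(0.85 f'_c b) = (7.43 − 1.68) × 60/(0.85 × 4.5 × 13) = 6.938 in.
c = a/β₁ = 6.938/0.825 = 8.410 in; ε'_s = 0.003(c − d')/c = 0.0022 ≥ ε_y = 0.0021, so the compression steel yields.
M_n = (A_s − A'_s) f_y (d − a/2) + A'_s f_y (d − d') = 345 × (23.6 − 3.469) + 100.8 × (23.6 − 2.3) = 6945.2 + 2147.0 = 9092.2 kip·in = 9092.2/12 = 757.68 kip·ft.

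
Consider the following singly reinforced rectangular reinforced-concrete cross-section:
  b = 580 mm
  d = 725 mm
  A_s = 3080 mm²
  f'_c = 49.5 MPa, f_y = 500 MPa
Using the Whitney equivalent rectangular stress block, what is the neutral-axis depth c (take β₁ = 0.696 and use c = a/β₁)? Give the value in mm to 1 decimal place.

c ≈ 90.7 mm

T = A_s f_y = 3080 × 500 = 1540000 N = 1540 kN.
Setting C = 0.85 f'_c a b equal to T: a = 1540000/(0.85 × 49.5 × 580) = 63.106 mm.
With β₁ = 0.696, c = a/β₁ = 63.106/0.696 = 90.7 mm.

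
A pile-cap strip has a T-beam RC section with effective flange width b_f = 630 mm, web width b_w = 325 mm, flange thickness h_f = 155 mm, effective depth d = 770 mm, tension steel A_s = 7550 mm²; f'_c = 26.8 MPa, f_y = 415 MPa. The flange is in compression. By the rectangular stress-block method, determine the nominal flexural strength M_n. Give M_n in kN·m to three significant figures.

M_n ≈ 2040 kN·m

Tension: T = A_s f_y = 7550 × 415 = 3133250 N.
Try a within the flange: a = T/(0.85 f'_c b_f) = 3133250/(0.85 × 26.8 × 630) = 218.32 mm.
a = 218.32 > h_f = 155 mm: the block extends into the web. Split into flange-overhang and web parts.
C_f = 0.85 f'_c (b_f − b_w) h_f = 0.85 × 26.8 × (630 − 325) × 155 = 1076925 N.
Remaining web compression depth: a_w = (T − C_f)/(0.85 f'_c b_w) = (3133250 − 1076925)/(0.85 × 26.8 × 325) = 277.75 mm.
M_n = C_f(d − h_f/2) + (T − C_f)(d − a_w/2) = 1076925 × (770 − 77.5) + 2056325 × (770 − 138.875) = 745.77 + 1297.80 = 2043.57 × 10⁶ N·mm.
M_n = 2043.57 kN·m.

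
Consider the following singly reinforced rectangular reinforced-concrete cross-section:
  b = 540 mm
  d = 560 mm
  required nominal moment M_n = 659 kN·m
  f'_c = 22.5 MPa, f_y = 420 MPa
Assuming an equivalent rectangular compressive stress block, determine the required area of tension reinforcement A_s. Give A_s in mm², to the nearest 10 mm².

With M_n = 0.85 f'_c a b (d − a/2), solve the quadratic for a:
a = d − √(d² − 2M_n/(0.85 f'_c b)) = 560 − √(560² − 2 × 659×10⁶/(0.85 × 22.5 × 540)) = 128.75 mm.
A_s = 0.85 f'_c a b / f_y = 0.85 × 22.5 × 128.75 × 540 / 420 = 3165.9 mm².

A_s ≈ 3170 mm²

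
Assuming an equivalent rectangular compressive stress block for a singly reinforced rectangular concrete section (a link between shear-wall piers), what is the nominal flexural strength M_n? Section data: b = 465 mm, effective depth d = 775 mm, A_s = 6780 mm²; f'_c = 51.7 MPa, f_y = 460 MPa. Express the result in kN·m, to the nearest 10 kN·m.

M_n ≈ 2180 kN·m

T = A_s f_y = 6780 × 460 = 3118800 N = 3118.8 kN.
From C = T: a = T/(0.85 f'_c b) = 3118800/(0.85 × 51.7 × 465) = 152.62 mm.
M_n = T(d − a/2) = 3118.8 kN × (775 − 76.31) mm = 2179.07 kN·m.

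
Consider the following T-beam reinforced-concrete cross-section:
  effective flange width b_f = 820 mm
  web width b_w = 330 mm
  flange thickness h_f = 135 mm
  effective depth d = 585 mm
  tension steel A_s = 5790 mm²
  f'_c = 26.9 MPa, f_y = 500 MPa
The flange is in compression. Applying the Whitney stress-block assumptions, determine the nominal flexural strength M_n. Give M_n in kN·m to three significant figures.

Tension: T = A_s f_y = 5790 × 500 = 2895000 N.
Try a within the flange: a = T/(0.85 f'_c b_f) = 2895000/(0.85 × 26.9 × 820) = 154.41 mm.
a = 154.41 > h_f = 135 mm: the block extends into the web. Split into flange-overhang and web parts.
C_f = 0.85 f'_c (b_f − b_w) h_f = 0.85 × 26.9 × (820 − 330) × 135 = 1512520 N.
Remaining web compression depth: a_w = (T − C_f)/(0.85 f'_c b_w) = (2895000 − 1512520)/(0.85 × 26.9 × 330) = 183.22 mm.
M_n = C_f(d − h_f/2) + (T − C_f)(d − a_w/2) = 1512520 × (585 − 67.5) + 1382480 × (585 − 91.61) = 782.73 + 682.10 = 1464.83 × 10⁶ N·mm.
M_n = 1464.83 kN·m.

M_n ≈ 1460 kN·m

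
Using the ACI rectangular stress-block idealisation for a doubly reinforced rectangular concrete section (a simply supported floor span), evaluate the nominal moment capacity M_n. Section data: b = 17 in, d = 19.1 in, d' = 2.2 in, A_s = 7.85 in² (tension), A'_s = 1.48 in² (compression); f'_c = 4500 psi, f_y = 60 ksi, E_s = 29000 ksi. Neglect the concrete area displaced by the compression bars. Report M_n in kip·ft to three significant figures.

M_n ≈ 640 kip·ft

Assume both steels yield.
a = (A_s − A'_s) f_y/(0.85 f'_c b) = (7.85 − 1.48) × 60/(0.85 × 4.5 × 17) = 5.878 in.
c = a/β₁ = 5.878/0.825 = 7.125 in; ε'_s = 0.003(c − d')/c = 0.0021 ≥ ε_y = 0.0021, so the compression steel yields.
M_n = (A_s − A'_s) f_y (d − a/2) + A'_s f_y (d − d') = 382.2 × (19.1 − 2.939) + 88.8 × (19.1 − 2.2) = 6176.7 + 1500.7 = 7677.4 kip·in = 7677.4/12 = 639.78 kip·ft.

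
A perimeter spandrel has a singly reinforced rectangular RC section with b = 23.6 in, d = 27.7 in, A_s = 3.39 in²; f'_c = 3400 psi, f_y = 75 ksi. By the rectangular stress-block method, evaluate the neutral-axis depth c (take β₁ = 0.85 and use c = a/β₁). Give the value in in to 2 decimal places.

T = A_s f_y = 3.39 × 75 = 254.25 kips.
a = T/(0.85 f'_c b) = 254.25/(0.85 × 3.4 × 23.6) = 3.7278 in.
With β₁ = 0.85, c = a/β₁ = 3.7278/0.85 = 4.39 in.

c ≈ 4.39 in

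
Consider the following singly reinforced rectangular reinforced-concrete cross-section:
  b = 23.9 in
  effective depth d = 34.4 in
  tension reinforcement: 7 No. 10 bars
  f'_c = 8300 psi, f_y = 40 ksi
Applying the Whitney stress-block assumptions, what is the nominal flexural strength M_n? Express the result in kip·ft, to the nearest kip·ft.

M_n ≈ 988 kip·ft

A_s = 7 × 1.27 = 8.89 in².
T = A_s f_y = 8.89 × 40 = 355.6 kips.
a = T/(0.85 f'_c b) = 355.6/(0.85 × 8.3 × 23.9) = 2.109 in.
M_n = T(d − a/2) = 355.6 × (34.4 − 1.0545) = 11857.7 kip·in = 11857.7/12 = 988.14 kip·ft.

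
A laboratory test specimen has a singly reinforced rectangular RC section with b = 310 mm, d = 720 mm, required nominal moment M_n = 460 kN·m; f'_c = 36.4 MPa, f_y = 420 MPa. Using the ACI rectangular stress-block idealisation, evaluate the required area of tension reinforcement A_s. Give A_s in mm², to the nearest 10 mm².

A_s ≈ 1600 mm²

With M_n = 0.85 f'_c a b (d − a/2), solve the quadratic for a:
a = d − √(d² − 2M_n/(0.85 f'_c b)) = 720 − √(720² − 2 × 460×10⁶/(0.85 × 36.4 × 310)) = 70.01 mm.
A_s = 0.85 f'_c a b / f_y = 0.85 × 36.4 × 70.01 × 310 / 420 = 1598.8 mm².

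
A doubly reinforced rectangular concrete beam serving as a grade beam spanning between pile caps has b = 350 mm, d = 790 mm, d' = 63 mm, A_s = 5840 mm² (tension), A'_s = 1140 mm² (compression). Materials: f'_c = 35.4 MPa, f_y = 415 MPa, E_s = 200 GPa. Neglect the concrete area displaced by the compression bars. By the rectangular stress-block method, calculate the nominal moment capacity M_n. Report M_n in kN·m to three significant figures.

Assume both tension and compression steel yield.
Net tension couple steel: A_s − A'_s = 4700 mm².
a = (A_s − A'_s) f_y / (0.85 f'_c b) = 1950500/(0.85 × 35.4 × 350) = 185.21 mm.
c = a/β₁ = 185.21/0.797 = 232.38 mm; ε'_s = 0.003(c − d')/c = 0.0022 ≥ f_y/E_s = 0.0021, so compression steel does yield.
M_n = (A_s − A'_s) f_y (d − a/2) + A'_s f_y (d − d') = [1950500 × (790 − 92.605) + 473100 × (790 − 63)] × 10⁻⁶ = 1360.27 + 343.94 = 1704.21 kN·m.

M_n ≈ 1700 kN·m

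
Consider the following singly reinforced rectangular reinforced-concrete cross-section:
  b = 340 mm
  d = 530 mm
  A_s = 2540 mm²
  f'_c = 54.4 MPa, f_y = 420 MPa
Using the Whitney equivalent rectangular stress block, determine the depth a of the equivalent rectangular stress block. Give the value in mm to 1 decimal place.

T = A_s f_y = 2540 × 420 = 1066800 N = 1066.8 kN.
Setting C = 0.85 f'_c a b equal to T: a = 1066800/(0.85 × 54.4 × 340) = 67.9 mm.

a ≈ 67.9 mm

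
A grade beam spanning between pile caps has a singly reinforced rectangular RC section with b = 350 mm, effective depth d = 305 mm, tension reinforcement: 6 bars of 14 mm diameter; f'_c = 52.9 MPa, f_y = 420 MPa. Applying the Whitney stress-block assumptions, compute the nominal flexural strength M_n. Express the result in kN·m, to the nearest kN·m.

M_n ≈ 114 kN·m

A_s = 6 × 154 = 924 mm².
T = A_s f_y = 924 × 420 = 388080 N = 388.08 kN.
From C = T: a = T/(0.85 f'_c b) = 388080/(0.85 × 52.9 × 350) = 24.66 mm.
M_n = T(d − a/2) = 388.08 kN × (305 − 12.33) mm = 113.58 kN·m.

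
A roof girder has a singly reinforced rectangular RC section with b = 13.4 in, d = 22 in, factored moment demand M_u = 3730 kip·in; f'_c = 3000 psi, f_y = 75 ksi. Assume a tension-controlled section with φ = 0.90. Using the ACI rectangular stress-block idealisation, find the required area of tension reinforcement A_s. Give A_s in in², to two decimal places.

M_n = M_u/φ = 3730/0.90 = 4144.44 kip·in.
From M_n = 0.85 f'_c a b (d − a/2):
a = d − √(d² − 2M_n/(0.85 f'_c b)) = 22 − √(22² − 2 × 4144.44/(0.85 × 3 × 13.4)) = 6.462 in.
A_s = 0.85 f'_c a b / f_y = 0.85 × 3 × 6.462 × 13.4 / 75 = 2.944 in².

A_s ≈ 2.94 in²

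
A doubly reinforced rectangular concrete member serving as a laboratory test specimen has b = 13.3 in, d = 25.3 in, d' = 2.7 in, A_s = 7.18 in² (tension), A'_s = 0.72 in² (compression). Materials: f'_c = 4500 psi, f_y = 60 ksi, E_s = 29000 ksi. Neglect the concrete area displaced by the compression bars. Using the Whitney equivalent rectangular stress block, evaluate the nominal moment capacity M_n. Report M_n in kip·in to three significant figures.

M_n ≈ 9310 kip·in

Assume both steels yield.
a = (A_s − A'_s) f_y/(0.85 f'_c b) = (7.18 − 0.72) × 60/(0.85 × 4.5 × 13.3) = 7.619 in.
c = a/β₁ = 7.619/0.825 = 9.235 in; ε'_s = 0.003(c − d')/c = 0.0021 ≥ ε_y = 0.0021, so the compression steel yields.
M_n = (A_s − A'_s) f_y (d − a/2) + A'_s f_y (d − d') = 387.6 × (25.3 − 3.8095) + 43.2 × (25.3 − 2.7) = 8329.7 + 976.3 = 9306.0 kip·in.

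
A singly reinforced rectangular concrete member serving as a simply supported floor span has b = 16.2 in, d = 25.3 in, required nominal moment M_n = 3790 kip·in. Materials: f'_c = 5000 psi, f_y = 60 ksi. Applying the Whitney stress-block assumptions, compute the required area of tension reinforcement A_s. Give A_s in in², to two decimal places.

A_s ≈ 2.61 in²

From M_n = 0.85 f'_c a b (d − a/2):
a = d − √(d² − 2M_n/(0.85 f'_c b)) = 25.3 − √(25.3² − 2 × 3790/(0.85 × 5 × 16.2)) = 2.278 in.
A_s = 0.85 f'_c a b / f_y = 0.85 × 5 × 2.278 × 16.2 / 60 = 2.614 in².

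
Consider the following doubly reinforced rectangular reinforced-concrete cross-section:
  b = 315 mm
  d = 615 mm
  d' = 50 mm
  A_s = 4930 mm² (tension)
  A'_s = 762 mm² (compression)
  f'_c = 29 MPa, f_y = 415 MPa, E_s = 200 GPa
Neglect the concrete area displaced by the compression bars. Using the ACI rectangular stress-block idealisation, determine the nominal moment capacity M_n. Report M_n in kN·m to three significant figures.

M_n ≈ 1050 kN·m

Assume both tension and compression steel yield.
Net tension couple steel: A_s − A'_s = 4168 mm².
a = (A_s − A'_s) f_y / (0.85 f'_c b) = 1729720/(0.85 × 29 × 315) = 222.77 mm.
c = a/β₁ = 222.77/0.843 = 264.26 mm; ε'_s = 0.003(c − d')/c = 0.0024 ≥ f_y/E_s = 0.0021, so compression steel does yield.
M_n = (A_s − A'_s) f_y (d − a/2) + A'_s f_y (d − d') = [1729720 × (615 − 111.385) + 316230 × (615 − 50)] × 10⁻⁶ = 871.11 + 178.67 = 1049.78 kN·m.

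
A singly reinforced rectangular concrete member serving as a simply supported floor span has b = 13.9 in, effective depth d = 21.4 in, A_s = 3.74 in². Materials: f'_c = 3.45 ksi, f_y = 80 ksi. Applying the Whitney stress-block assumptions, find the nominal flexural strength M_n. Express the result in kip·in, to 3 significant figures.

T = A_s f_y = 3.74 × 80 = 299.2 kips.
a = T/(0.85 f'_c b) = 299.2/(0.85 × 3.45 × 13.9) = 7.340 in.
M_n = T(d − a/2) = 299.2 × (21.4 − 3.67) = 5304.8 kip·in.

M_n ≈ 5300 kip·in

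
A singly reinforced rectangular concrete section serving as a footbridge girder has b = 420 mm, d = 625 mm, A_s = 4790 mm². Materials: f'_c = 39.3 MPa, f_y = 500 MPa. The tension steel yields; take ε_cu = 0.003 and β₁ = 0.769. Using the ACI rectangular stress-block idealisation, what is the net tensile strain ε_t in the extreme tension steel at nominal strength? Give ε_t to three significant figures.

a = A_s f_y/(0.85 f'_c b) = 170.70 mm.
β₁ = 0.769, so c = a/β₁ = 170.70/0.769 = 221.98 mm.
From the linear strain diagram with ε_cu = 0.003: ε_t = 0.003 (d − c)/c = 0.003 × (625 − 221.98)/221.98 = 0.00545.
Since ε_t ≥ 0.005, the section is tension-controlled.

ε_t ≈ 0.00545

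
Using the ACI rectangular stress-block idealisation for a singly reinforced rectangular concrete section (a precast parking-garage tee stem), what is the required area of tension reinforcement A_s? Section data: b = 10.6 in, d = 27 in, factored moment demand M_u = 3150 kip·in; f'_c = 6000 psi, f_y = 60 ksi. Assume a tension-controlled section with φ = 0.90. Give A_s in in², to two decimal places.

M_n = M_u/φ = 3150/0.90 = 3500 kip·in.
From M_n = 0.85 f'_c a b (d − a/2):
a = d − √(d² − 2M_n/(0.85 f'_c b)) = 27 − √(27² − 2 × 3500/(0.85 × 6 × 10.6)) = 2.515 in.
A_s = 0.85 f'_c a b / f_y = 0.85 × 6 × 2.515 × 10.6 / 60 = 2.266 in².

A_s ≈ 2.27 in²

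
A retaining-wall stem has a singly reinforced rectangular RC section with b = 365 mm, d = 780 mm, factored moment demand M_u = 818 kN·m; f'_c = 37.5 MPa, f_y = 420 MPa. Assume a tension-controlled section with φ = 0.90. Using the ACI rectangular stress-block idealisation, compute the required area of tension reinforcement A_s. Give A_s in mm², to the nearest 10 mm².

A_s ≈ 2980 mm²

M_n = M_u/φ = 818/0.90 = 908.889 kN·m.
With M_n = 0.85 f'_c a b (d − a/2), solve the quadratic for a:
a = d − √(d² − 2M_n/(0.85 f'_c b)) = 780 − √(780² − 2 × 908.889×10⁶/(0.85 × 37.5 × 365)) = 107.57 mm.
A_s = 0.85 f'_c a b / f_y = 0.85 × 37.5 × 107.57 × 365 / 420 = 2979.8 mm².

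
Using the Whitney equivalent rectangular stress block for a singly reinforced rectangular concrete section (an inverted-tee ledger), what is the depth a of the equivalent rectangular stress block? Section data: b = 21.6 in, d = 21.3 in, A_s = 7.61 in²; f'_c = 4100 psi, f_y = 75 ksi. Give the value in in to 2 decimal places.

T = A_s f_y = 7.61 × 75 = 570.75 kips.
a = T/(0.85 f'_c b) = 570.75/(0.85 × 4.1 × 21.6) = 7.58 in.

a ≈ 7.58 in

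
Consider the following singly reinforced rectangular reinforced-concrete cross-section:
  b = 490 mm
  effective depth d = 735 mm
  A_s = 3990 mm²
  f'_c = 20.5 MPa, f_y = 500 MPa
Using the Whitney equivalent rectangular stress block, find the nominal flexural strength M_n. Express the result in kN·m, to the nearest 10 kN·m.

M_n ≈ 1230 kN·m

T = A_s f_y = 3990 × 500 = 1995000 N = 1995 kN.
From C = T: a = T/(0.85 f'_c b) = 1995000/(0.85 × 20.5 × 490) = 233.65 mm.
M_n = T(d − a/2) = 1995 kN × (735 − 116.825) mm = 1233.26 kN·m.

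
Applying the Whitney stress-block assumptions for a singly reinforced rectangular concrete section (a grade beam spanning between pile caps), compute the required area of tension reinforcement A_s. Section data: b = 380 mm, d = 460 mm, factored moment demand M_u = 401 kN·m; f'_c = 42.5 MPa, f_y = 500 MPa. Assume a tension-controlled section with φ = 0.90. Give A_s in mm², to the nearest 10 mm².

M_n = M_u/φ = 401/0.90 = 445.556 kN·m.
With M_n = 0.85 f'_c a b (d − a/2), solve the quadratic for a:
a = d − √(d² − 2M_n/(0.85 f'_c b)) = 460 − √(460² − 2 × 445.556×10⁶/(0.85 × 42.5 × 380)) = 77.00 mm.
A_s = 0.85 f'_c a b / f_y = 0.85 × 42.5 × 77.00 × 380 / 500 = 2114.0 mm².

A_s ≈ 2110 mm²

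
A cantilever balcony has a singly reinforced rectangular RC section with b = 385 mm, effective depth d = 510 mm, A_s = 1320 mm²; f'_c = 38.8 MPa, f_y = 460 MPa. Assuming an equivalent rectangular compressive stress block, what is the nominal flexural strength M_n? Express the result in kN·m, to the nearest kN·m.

M_n ≈ 295 kN·m

T = A_s f_y = 1320 × 460 = 607200 N = 607.2 kN.
From C = T: a = T/(0.85 f'_c b) = 607200/(0.85 × 38.8 × 385) = 47.82 mm.
M_n = T(d − a/2) = 607.2 kN × (510 − 23.91) mm = 295.15 kN·m.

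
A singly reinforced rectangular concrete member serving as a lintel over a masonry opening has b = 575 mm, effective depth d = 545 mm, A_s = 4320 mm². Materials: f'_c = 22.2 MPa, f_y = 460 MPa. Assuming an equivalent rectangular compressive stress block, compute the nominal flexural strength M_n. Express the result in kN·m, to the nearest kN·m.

T = A_s f_y = 4320 × 460 = 1987200 N = 1987.2 kN.
From C = T: a = T/(0.85 f'_c b) = 1987200/(0.85 × 22.2 × 575) = 183.15 mm.
M_n = T(d − a/2) = 1987.2 kN × (545 − 91.575) mm = 901.05 kN·m.

M_n ≈ 901 kN·m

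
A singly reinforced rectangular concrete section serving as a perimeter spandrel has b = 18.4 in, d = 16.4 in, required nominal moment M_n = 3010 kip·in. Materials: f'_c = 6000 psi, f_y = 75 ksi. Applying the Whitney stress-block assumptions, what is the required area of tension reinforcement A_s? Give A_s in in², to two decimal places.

A_s ≈ 2.61 in²

From M_n = 0.85 f'_c a b (d − a/2):
a = d − √(d² − 2M_n/(0.85 f'_c b)) = 16.4 − √(16.4² − 2 × 3010/(0.85 × 6 × 18.4)) = 2.089 in.
A_s = 0.85 f'_c a b / f_y = 0.85 × 6 × 2.089 × 18.4 / 75 = 2.614 in².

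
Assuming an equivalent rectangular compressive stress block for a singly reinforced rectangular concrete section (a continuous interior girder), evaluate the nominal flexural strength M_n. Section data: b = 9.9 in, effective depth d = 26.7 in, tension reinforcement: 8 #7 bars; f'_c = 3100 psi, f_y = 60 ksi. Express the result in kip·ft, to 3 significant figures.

A_s = 8 × 0.6 = 4.8 in².
T = A_s f_y = 4.8 × 60 = 288 kips.
a = T/(0.85 f'_c b) = 288/(0.85 × 3.1 × 9.9) = 11.040 in.
M_n = T(d − a/2) = 288 × (26.7 − 5.52) = 6099.8 kip·in = 6099.8/12 = 508.32 kip·ft.

M_n ≈ 508 kip·ft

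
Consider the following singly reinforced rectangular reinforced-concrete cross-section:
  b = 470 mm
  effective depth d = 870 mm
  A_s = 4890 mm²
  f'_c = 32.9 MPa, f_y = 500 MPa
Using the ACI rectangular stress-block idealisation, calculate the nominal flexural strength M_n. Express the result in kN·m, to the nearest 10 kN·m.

T = A_s f_y = 4890 × 500 = 2445000 N = 2445 kN.
From C = T: a = T/(0.85 f'_c b) = 2445000/(0.85 × 32.9 × 470) = 186.02 mm.
M_n = T(d − a/2) = 2445 kN × (870 − 93.01) mm = 1899.74 kN·m.

M_n ≈ 1900 kN·m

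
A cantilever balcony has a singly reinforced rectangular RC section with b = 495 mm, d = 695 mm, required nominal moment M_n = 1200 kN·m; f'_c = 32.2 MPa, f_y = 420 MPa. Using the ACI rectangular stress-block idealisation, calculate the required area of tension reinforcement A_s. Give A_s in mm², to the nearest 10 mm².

A_s ≈ 4580 mm²

With M_n = 0.85 f'_c a b (d − a/2), solve the quadratic for a:
a = d − √(d² − 2M_n/(0.85 f'_c b)) = 695 − √(695² − 2 × 1200×10⁶/(0.85 × 32.2 × 495)) = 141.94 mm.
A_s = 0.85 f'_c a b / f_y = 0.85 × 32.2 × 141.94 × 495 / 420 = 4578.6 mm².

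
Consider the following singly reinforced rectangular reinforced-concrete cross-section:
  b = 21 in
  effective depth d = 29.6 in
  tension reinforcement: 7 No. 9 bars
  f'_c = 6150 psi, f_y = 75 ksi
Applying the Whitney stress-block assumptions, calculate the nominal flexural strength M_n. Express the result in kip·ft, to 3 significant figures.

A_s = 7 × 1 = 7 in².
T = A_s f_y = 7 × 75 = 525 kips.
a = T/(0.85 f'_c b) = 525/(0.85 × 6.15 × 21) = 4.782 in.
M_n = T(d − a/2) = 525 × (29.6 − 2.391) = 14284.7 kip·in = 14284.7/12 = 1190.39 kip·ft.

M_n ≈ 1190 kip·ft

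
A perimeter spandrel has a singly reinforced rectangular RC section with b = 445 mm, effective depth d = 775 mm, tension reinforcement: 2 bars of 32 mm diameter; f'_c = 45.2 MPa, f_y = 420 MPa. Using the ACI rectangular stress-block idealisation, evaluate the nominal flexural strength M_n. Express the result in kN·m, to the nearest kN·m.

A_s = 2 × 804 = 1608 mm².
T = A_s f_y = 1608 × 420 = 675360 N = 675.36 kN.
From C = T: a = T/(0.85 f'_c b) = 675360/(0.85 × 45.2 × 445) = 39.50 mm.
M_n = T(d − a/2) = 675.36 kN × (775 − 19.75) mm = 510.07 kN·m.

M_n ≈ 510 kN·m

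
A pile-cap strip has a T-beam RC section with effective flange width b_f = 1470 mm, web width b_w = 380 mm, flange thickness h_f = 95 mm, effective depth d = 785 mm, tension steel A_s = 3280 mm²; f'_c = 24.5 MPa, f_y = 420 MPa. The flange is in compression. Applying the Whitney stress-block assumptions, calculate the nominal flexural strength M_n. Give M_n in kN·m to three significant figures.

M_n ≈ 1050 kN·m

Tension: T = A_s f_y = 3280 × 420 = 1377600 N.
Try a within the flange: a = T/(0.85 f'_c b_f) = 1377600/(0.85 × 24.5 × 1470) = 45.00 mm.
Since a = 45.00 ≤ h_f = 95 mm, the stress block lies entirely in the flange; analyse as a rectangular beam of width b_f.
M_n = T(d − a/2) = 1377600 × (785 − 22.5) = 1050.42 × 10⁶ N·mm.
M_n = 1050.42 kN·m.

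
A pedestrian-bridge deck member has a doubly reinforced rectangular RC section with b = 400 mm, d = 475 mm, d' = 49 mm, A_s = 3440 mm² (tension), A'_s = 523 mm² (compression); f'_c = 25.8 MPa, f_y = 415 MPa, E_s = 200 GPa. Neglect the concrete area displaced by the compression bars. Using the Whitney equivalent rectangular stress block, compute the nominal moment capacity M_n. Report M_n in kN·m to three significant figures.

Assume both tension and compression steel yield.
Net tension couple steel: A_s − A'_s = 2917 mm².
a = (A_s − A'_s) f_y / (0.85 f'_c b) = 1210555/(0.85 × 25.8 × 400) = 138.00 mm.
c = a/β₁ = 138.00/0.85 = 162.35 mm; ε'_s = 0.003(c − d')/c = 0.0021 ≥ f_y/E_s = 0.0021, so compression steel does yield.
M_n = (A_s − A'_s) f_y (d − a/2) + A'_s f_y (d − d') = [1210555 × (475 − 69) + 217045 × (475 − 49)] × 10⁻⁶ = 491.49 + 92.46 = 583.95 kN·m.

M_n ≈ 584 kN·m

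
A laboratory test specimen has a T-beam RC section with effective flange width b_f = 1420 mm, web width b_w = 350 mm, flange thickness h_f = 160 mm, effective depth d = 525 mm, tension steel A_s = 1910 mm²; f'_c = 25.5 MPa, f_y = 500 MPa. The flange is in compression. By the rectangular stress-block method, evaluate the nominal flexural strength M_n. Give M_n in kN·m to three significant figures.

Tension: T = A_s f_y = 1910 × 500 = 955000 N.
Try a within the flange: a = T/(0.85 f'_c b_f) = 955000/(0.85 × 25.5 × 1420) = 31.03 mm.
Since a = 31.03 ≤ h_f = 160 mm, the stress block lies entirely in the flange; analyse as a rectangular beam of width b_f.
M_n = T(d − a/2) = 955000 × (525 − 15.515) = 486.56 × 10⁶ N·mm.
M_n = 486.56 kN·m.

M_n ≈ 487 kN·m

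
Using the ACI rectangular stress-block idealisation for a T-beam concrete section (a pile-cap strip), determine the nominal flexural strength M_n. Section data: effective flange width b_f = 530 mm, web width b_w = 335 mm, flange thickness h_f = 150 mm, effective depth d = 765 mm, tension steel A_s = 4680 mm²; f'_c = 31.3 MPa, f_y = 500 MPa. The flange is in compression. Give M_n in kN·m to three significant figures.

M_n ≈ 1590 kN·m

Tension: T = A_s f_y = 4680 × 500 = 2340000 N.
Try a within the flange: a = T/(0.85 f'_c b_f) = 2340000/(0.85 × 31.3 × 530) = 165.95 mm.
a = 165.95 > h_f = 150 mm: the block extends into the web. Split into flange-overhang and web parts.
C_f = 0.85 f'_c (b_f − b_w) h_f = 0.85 × 31.3 × (530 − 335) × 150 = 778196 N.
Remaining web compression depth: a_w = (T − C_f)/(0.85 f'_c b_w) = (2340000 − 778196)/(0.85 × 31.3 × 335) = 175.23 mm.
M_n = C_f(d − h_f/2) + (T − C_f)(d − a_w/2) = 778196 × (765 − 75) + 1561804 × (765 − 87.615) = 536.96 + 1057.94 = 1594.90 × 10⁶ N·mm.
M_n = 1594.90 kN·m.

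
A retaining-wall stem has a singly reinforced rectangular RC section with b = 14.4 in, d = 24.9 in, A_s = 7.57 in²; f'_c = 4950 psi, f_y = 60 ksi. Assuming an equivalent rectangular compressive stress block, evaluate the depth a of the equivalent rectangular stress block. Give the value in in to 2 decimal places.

a ≈ 7.50 in

T = A_s f_y = 7.57 × 60 = 454.2 kips.
a = T/(0.85 f'_c b) = 454.2/(0.85 × 4.95 × 14.4) = 7.50 in.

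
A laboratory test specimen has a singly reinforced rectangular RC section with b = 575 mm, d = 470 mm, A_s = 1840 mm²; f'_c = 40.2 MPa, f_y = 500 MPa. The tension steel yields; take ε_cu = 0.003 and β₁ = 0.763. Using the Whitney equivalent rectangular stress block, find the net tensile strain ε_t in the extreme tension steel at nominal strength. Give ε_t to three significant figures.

a = A_s f_y/(0.85 f'_c b) = 46.82 mm.
β₁ = 0.763, so c = a/β₁ = 46.82/0.763 = 61.36 mm.
From the linear strain diagram with ε_cu = 0.003: ε_t = 0.003 (d − c)/c = 0.003 × (470 − 61.36)/61.36 = 0.0200.
Since ε_t ≥ 0.005, the section is tension-controlled.

ε_t ≈ 0.0200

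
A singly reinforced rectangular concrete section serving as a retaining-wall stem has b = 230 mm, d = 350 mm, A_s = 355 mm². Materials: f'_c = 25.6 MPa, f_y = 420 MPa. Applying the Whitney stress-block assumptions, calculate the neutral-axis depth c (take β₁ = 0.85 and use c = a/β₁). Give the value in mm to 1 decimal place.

T = A_s f_y = 355 × 420 = 149100 N = 149.1 kN.
Setting C = 0.85 f'_c a b equal to T: a = 149100/(0.85 × 25.6 × 230) = 29.791 mm.
With β₁ = 0.85, c = a/β₁ = 29.791/0.85 = 35.0 mm.

c ≈ 35.0 mm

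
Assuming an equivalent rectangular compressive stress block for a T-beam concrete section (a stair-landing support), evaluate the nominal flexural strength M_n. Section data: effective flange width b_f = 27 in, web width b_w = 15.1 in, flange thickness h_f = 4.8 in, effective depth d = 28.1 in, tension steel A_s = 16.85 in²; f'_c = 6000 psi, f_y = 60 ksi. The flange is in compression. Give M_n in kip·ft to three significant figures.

M_n ≈ 2030 kip·ft

Tension: T = A_s f_y = 16.85 × 60 = 1011 kips.
Try a within the flange: a = T/(0.85 f'_c b_f) = 1011/(0.85 × 6 × 27) = 7.342 in.
a = 7.342 > h_f = 4.8 in: the block extends into the web. Split into flange-overhang and web parts.
C_f = 0.85 f'_c (b_f − b_w) h_f = 0.85 × 6 × (27 − 15.1) × 4.8 = 291.3 kips.
Remaining web compression depth: a_w = (T − C_f)/(0.85 f'_c b_w) = (1011 − 291.3)/(0.85 × 6 × 15.1) = 9.346 in.
M_n = C_f(d − h_f/2) + (T − C_f)(d − a_w/2) = 291.3 × (28.1 − 2.4) + 719.7 × (28.1 − 4.673) = 7486.4 + 16860.4 = 24346.8 kip·in.
M_n = 24346.8/12 = 2028.90 kip·ft.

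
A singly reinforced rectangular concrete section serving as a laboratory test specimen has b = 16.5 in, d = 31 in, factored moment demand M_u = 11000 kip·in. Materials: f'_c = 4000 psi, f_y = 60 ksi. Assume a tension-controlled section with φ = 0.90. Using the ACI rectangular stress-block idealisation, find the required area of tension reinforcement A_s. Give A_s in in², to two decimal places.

M_n = M_u/φ = 11000/0.90 = 12222.2 kip·in.
From M_n = 0.85 f'_c a b (d − a/2):
a = d − √(d² − 2M_n/(0.85 f'_c b)) = 31 − √(31² − 2 × 12222.2/(0.85 × 4 × 16.5)) = 8.081 in.
A_s = 0.85 f'_c a b / f_y = 0.85 × 4 × 8.081 × 16.5 / 60 = 7.556 in².

A_s ≈ 7.56 in²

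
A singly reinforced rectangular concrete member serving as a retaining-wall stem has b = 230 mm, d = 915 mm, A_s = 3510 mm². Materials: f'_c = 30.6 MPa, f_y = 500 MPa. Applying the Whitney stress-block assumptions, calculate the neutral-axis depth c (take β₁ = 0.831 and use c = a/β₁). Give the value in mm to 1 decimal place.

T = A_s f_y = 3510 × 500 = 1755000 N = 1755 kN.
Setting C = 0.85 f'_c a b equal to T: a = 1755000/(0.85 × 30.6 × 230) = 293.365 mm.
With β₁ = 0.831, c = a/β₁ = 293.365/0.831 = 353.0 mm.

c ≈ 353.0 mm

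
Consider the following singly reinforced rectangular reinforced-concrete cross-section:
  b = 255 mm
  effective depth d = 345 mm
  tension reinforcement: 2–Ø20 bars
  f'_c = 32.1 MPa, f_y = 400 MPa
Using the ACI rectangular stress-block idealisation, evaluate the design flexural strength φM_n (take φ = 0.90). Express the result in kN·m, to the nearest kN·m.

A_s = 2 × 314 = 628 mm².
T = A_s f_y = 628 × 400 = 251200 N = 251.2 kN.
From C = T: a = T/(0.85 f'_c b) = 251200/(0.85 × 32.1 × 255) = 36.10 mm.
M_n = T(d − a/2) = 251.2 kN × (345 − 18.05) mm = 82.13 kN·m.
φM_n = 0.90 × 82.13 = 73.92 kN·m.

φM_n ≈ 74 kN·m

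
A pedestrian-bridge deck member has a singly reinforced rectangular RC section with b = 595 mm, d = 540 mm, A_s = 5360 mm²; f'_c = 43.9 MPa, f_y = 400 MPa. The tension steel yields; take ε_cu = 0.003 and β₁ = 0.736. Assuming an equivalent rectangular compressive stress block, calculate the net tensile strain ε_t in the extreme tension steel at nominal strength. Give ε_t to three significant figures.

a = A_s f_y/(0.85 f'_c b) = 96.57 mm.
β₁ = 0.736, so c = a/β₁ = 96.57/0.736 = 131.21 mm.
From the linear strain diagram with ε_cu = 0.003: ε_t = 0.003 (d − c)/c = 0.003 × (540 − 131.21)/131.21 = 0.00935.
Since ε_t ≥ 0.005, the section is tension-controlled.

ε_t ≈ 0.00935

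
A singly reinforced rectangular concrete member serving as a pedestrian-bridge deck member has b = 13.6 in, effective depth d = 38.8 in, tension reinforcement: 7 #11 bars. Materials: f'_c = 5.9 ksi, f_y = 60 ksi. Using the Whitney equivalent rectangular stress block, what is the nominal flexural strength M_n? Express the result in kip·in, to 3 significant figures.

M_n ≈ 22300 kip·in

A_s = 7 × 1.56 = 10.92 in².
T = A_s f_y = 10.92 × 60 = 655.2 kips.
a = T/(0.85 f'_c b) = 655.2/(0.85 × 5.9 × 13.6) = 9.606 in.
M_n = T(d − a/2) = 655.2 × (38.8 − 4.803) = 22274.8 kip·in.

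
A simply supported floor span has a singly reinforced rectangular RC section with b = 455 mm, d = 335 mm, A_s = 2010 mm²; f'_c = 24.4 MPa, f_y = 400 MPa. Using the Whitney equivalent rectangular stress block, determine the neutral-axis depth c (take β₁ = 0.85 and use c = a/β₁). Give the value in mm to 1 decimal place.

c ≈ 100.2 mm

T = A_s f_y = 2010 × 400 = 804000 N = 804 kN.
Setting C = 0.85 f'_c a b equal to T: a = 804000/(0.85 × 24.4 × 455) = 85.199 mm.
With β₁ = 0.85, c = a/β₁ = 85.199/0.85 = 100.2 mm.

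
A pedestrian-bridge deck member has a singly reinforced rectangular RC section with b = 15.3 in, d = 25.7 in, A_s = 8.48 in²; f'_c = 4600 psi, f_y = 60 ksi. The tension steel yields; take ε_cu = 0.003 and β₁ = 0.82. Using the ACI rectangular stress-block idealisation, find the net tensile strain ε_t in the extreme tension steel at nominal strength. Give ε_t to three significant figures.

a = A_s f_y/(0.85 f'_c b) = 8.505 in.
β₁ = 0.82, so c = a/β₁ = 8.505/0.82 = 10.372 in.
From the linear strain diagram with ε_cu = 0.003: ε_t = 0.003 (d − c)/c = 0.003 × (25.7 − 10.372)/10.372 = 0.00443.
ε_t is between 0.004 and 0.005 — transition zone.

ε_t ≈ 0.00443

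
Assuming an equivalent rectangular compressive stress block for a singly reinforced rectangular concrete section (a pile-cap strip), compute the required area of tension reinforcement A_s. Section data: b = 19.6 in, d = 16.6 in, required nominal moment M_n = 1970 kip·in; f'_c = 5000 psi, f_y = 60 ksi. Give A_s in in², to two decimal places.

A_s ≈ 2.07 in²

From M_n = 0.85 f'_c a b (d − a/2):
a = d − √(d² − 2M_n/(0.85 f'_c b)) = 16.6 − √(16.6² − 2 × 1970/(0.85 × 5 × 19.6)) = 1.492 in.
A_s = 0.85 f'_c a b / f_y = 0.85 × 5 × 1.492 × 19.6 / 60 = 2.071 in².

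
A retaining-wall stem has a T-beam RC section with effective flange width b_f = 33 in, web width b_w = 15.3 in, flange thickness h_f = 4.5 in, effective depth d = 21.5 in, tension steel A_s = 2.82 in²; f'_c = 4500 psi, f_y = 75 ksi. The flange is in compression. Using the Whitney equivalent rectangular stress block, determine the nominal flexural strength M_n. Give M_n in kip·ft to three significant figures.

Tension: T = A_s f_y = 2.82 × 75 = 211.5 kips.
Try a within the flange: a = T/(0.85 f'_c b_f) = 211.5/(0.85 × 4.5 × 33) = 1.676 in.
Since a = 1.676 ≤ h_f = 4.5 in, the stress block lies entirely in the flange; analyse as a rectangular beam of width b_f.
M_n = T(d − a/2) = 211.5 × (21.5 − 0.838) = 4370.0 kip·in.
M_n = 4370.0/12 = 364.17 kip·ft.

M_n ≈ 364 kip·ft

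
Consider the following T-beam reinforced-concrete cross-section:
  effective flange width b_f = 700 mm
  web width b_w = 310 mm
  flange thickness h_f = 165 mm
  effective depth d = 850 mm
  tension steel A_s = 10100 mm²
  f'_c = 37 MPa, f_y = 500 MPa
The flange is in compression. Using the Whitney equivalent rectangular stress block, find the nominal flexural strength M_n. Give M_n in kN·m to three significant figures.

M_n ≈ 3660 kN·m

Tension: T = A_s f_y = 10100 × 500 = 5050000 N.
Try a within the flange: a = T/(0.85 f'_c b_f) = 5050000/(0.85 × 37 × 700) = 229.39 mm.
a = 229.39 > h_f = 165 mm: the block extends into the web. Split into flange-overhang and web parts.
C_f = 0.85 f'_c (b_f − b_w) h_f = 0.85 × 37 × (700 − 310) × 165 = 2023808 N.
Remaining web compression depth: a_w = (T − C_f)/(0.85 f'_c b_w) = (5050000 − 2023808)/(0.85 × 37 × 310) = 310.39 mm.
M_n = C_f(d − h_f/2) + (T − C_f)(d − a_w/2) = 2023808 × (850 − 82.5) + 3026192 × (850 − 155.195) = 1553.27 + 2102.61 = 3655.88 × 10⁶ N·mm.
M_n = 3655.88 kN·m.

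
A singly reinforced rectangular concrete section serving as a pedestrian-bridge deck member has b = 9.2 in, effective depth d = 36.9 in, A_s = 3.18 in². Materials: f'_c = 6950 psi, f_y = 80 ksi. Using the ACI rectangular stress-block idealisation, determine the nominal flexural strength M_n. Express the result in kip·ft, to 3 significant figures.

T = A_s f_y = 3.18 × 80 = 254.4 kips.
a = T/(0.85 f'_c b) = 254.4/(0.85 × 6.95 × 9.2) = 4.681 in.
M_n = T(d − a/2) = 254.4 × (36.9 − 2.3405) = 8791.9 kip·in = 8791.9/12 = 732.66 kip·ft.

M_n ≈ 733 kip·ft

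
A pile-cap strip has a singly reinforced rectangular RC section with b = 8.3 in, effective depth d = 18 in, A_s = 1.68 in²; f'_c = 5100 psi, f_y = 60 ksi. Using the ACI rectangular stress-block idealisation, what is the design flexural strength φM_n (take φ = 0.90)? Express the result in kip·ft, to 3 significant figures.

φM_n ≈ 125 kip·ft

T = A_s f_y = 1.68 × 60 = 100.8 kips.
a = T/(0.85 f'_c b) = 100.8/(0.85 × 5.1 × 8.3) = 2.802 in.
M_n = T(d − a/2) = 100.8 × (18 − 1.401) = 1673.2 kip·in = 1673.2/12 = 139.43 kip·ft.
φM_n = 0.90 × 139.43 = 125.49 kip·ft.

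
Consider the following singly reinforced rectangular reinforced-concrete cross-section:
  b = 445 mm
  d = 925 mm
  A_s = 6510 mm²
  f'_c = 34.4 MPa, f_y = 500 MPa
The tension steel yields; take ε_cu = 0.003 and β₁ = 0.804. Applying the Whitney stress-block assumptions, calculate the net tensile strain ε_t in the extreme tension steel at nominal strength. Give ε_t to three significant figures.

a = A_s f_y/(0.85 f'_c b) = 250.16 mm.
β₁ = 0.804, so c = a/β₁ = 250.16/0.804 = 311.14 mm.
From the linear strain diagram with ε_cu = 0.003: ε_t = 0.003 (d − c)/c = 0.003 × (925 − 311.14)/311.14 = 0.00592.
Since ε_t ≥ 0.005, the section is tension-controlled.

ε_t ≈ 0.00592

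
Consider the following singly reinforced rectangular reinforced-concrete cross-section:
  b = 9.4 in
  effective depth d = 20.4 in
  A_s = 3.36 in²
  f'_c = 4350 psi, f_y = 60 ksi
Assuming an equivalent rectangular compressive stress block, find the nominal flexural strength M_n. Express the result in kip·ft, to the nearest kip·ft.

T = A_s f_y = 3.36 × 60 = 201.6 kips.
a = T/(0.85 f'_c b) = 201.6/(0.85 × 4.35 × 9.4) = 5.800 in.
M_n = T(d − a/2) = 201.6 × (20.4 − 2.9) = 3528.0 kip·in = 3528.0/12 = 294.00 kip·ft.

M_n ≈ 294 kip·ft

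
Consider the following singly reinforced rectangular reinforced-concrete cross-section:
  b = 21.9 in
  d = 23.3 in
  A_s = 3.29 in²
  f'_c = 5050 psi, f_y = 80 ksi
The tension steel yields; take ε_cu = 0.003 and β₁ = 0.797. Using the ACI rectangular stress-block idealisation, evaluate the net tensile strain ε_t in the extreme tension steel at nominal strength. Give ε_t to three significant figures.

a = A_s f_y/(0.85 f'_c b) = 2.800 in.
β₁ = 0.797, so c = a/β₁ = 2.800/0.797 = 3.513 in.
From the linear strain diagram with ε_cu = 0.003: ε_t = 0.003 (d − c)/c = 0.003 × (23.3 − 3.513)/3.513 = 0.0169.
Since ε_t ≥ 0.005, the section is tension-controlled.

ε_t ≈ 0.0169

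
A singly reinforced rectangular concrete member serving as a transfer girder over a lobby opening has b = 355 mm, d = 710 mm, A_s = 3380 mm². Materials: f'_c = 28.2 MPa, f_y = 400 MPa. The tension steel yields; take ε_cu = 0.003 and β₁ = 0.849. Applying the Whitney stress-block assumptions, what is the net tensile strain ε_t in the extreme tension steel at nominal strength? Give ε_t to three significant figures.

ε_t ≈ 0.00838

a = A_s f_y/(0.85 f'_c b) = 158.88 mm.
β₁ = 0.849, so c = a/β₁ = 158.88/0.849 = 187.14 mm.
From the linear strain diagram with ε_cu = 0.003: ε_t = 0.003 (d − c)/c = 0.003 × (710 − 187.14)/187.14 = 0.00838.
Since ε_t ≥ 0.005, the section is tension-controlled.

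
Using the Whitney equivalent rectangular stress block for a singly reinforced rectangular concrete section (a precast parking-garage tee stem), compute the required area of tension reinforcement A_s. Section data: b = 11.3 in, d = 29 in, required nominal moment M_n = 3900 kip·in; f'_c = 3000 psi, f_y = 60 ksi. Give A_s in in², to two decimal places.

A_s ≈ 2.46 in²

From M_n = 0.85 f'_c a b (d − a/2):
a = d − √(d² − 2M_n/(0.85 f'_c b)) = 29 − √(29² − 2 × 3900/(0.85 × 3 × 11.3)) = 5.119 in.
A_s = 0.85 f'_c a b / f_y = 0.85 × 3 × 5.119 × 11.3 / 60 = 2.458 in².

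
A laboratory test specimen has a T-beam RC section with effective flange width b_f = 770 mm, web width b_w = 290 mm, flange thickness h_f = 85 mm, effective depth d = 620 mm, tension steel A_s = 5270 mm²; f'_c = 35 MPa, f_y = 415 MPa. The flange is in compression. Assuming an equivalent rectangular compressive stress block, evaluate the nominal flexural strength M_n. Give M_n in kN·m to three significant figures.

Tension: T = A_s f_y = 5270 × 415 = 2187050 N.
Try a within the flange: a = T/(0.85 f'_c b_f) = 2187050/(0.85 × 35 × 770) = 95.47 mm.
a = 95.47 > h_f = 85 mm: the block extends into the web. Split into flange-overhang and web parts.
C_f = 0.85 f'_c (b_f − b_w) h_f = 0.85 × 35 × (770 − 290) × 85 = 1213800 N.
Remaining web compression depth: a_w = (T − C_f)/(0.85 f'_c b_w) = (2187050 − 1213800)/(0.85 × 35 × 290) = 112.81 mm.
M_n = C_f(d − h_f/2) + (T − C_f)(d − a_w/2) = 1213800 × (620 − 42.5) + 973250 × (620 − 56.405) = 700.97 + 548.52 = 1249.49 × 10⁶ N·mm.
M_n = 1249.49 kN·m.

M_n ≈ 1250 kN·m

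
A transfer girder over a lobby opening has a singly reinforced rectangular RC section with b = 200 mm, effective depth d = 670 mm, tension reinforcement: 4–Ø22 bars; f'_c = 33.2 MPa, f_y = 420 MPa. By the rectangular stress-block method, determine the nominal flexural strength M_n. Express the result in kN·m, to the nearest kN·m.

A_s = 4 × 380 = 1520 mm².
T = A_s f_y = 1520 × 420 = 638400 N = 638.4 kN.
From C = T: a = T/(0.85 f'_c b) = 638400/(0.85 × 33.2 × 200) = 113.11 mm.
M_n = T(d − a/2) = 638.4 kN × (670 − 56.555) mm = 391.62 kN·m.

M_n ≈ 392 kN·m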